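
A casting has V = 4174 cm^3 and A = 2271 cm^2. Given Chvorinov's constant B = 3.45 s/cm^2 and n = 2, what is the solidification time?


Formula: t_s = B * (V/A)^n  (Chvorinov's rule, n=2)
Modulus M = V/A = 4174/2271 = 1.837957 cm
M^2 = 1.837957^2 = 3.378086 cm^2
t_s = 3.45 * 3.378086 = 11.6544 s

Final answer: 11.6544 s


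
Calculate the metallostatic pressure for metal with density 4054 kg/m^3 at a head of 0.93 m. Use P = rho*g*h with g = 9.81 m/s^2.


Formula: P = rho * g * h
rho * g = 4054 * 9.81 = 39769.74 N/m^3
P = 39769.74 * 0.93 = 36985.8582 Pa

Answer: 36985.8582 Pa


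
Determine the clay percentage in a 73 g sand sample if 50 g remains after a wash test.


Formula: Clay% = (W_total - W_washed) / W_total * 100
Clay mass = 73 - 50 = 23 g
Clay% = 23 / 73 * 100 = 31.5068%

Final answer: 31.5068%


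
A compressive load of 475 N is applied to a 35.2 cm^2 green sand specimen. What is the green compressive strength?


Formula: Compressive Strength = Force / Area
Strength = 475 N / 35.2 cm^2 = 13.4943 N/cm^2


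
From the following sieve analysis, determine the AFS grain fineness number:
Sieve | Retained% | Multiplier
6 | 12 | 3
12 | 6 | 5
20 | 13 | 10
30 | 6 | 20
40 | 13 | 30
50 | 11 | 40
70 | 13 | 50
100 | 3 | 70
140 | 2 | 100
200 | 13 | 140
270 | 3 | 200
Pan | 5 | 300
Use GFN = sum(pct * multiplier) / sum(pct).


Formula: GFN = sum(pct * multiplier) / sum(pct)
sum(pct * multiplier) = 6126
sum(pct) = 100
GFN = 6126 / 100 = 61.26

61.26


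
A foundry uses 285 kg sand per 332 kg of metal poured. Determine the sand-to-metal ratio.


Formula: Sand-to-Metal Ratio = W_sand / W_metal
Ratio = 285 kg / 332 kg = 0.8584


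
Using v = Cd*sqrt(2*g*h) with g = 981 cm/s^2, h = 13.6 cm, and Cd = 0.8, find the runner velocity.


Formula: v = Cd * sqrt(2 * g * h)  (Torricelli with discharge coefficient)
2*g*h = 2 * 981 * 13.6 = 26683.2 cm^2/s^2
sqrt(26683.2) = 163.34993 cm/s
v = 0.8 * 163.34993 = 130.6799 cm/s

Answer: 130.6799 cm/s


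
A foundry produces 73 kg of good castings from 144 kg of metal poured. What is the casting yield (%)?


Formula: Casting Yield = (W_good / W_total) * 100
Yield = (73 kg / 144 kg) * 100 = 50.6944%

Final answer: 50.6944%


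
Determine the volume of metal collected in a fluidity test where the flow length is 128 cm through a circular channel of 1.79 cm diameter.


Formula: V = pi * (d/2)^2 * L  (cylinder volume)
Radius = 1.79/2 = 0.895 cm
V = pi * 0.895^2 * 128 = 322.1113 cm^3

Final answer: 322.1113 cm^3


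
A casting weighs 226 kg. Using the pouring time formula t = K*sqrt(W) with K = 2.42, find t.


Formula: t = K * sqrt(W)
sqrt(W) = sqrt(226) = 15.03330
t = 2.42 * 15.03330 = 36.3806 s

Answer: 36.3806 s


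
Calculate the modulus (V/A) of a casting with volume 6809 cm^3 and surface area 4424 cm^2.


Formula: Casting Modulus M = V / A
M = 6809 cm^3 / 4424 cm^2 = 1.5391 cm


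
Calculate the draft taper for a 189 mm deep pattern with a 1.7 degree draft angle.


Formula: taper = depth * tan(draft_angle)
tan(1.7 deg) = 0.0296793
taper = 189 mm * 0.0296793 = 5.6094 mm

Answer: 5.6094 mm


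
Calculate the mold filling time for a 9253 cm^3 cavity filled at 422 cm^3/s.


Formula: t_fill = V_mold / Q_flow
t = 9253 cm^3 / 422 cm^3/s = 21.9265 s

Answer: 21.9265 s


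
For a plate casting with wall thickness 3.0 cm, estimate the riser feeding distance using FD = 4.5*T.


Formula: FD = 4.5 * T  (riser feeding-distance rule)
FD = 4.5 * 3.0 cm = 13.5000 cm

Answer: 13.5000 cm


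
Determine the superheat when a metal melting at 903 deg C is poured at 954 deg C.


Formula: Superheat = T_pour - T_melt
Superheat = 954 - 903 = 51 deg C


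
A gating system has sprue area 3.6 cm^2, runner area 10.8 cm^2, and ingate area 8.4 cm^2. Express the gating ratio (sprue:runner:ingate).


Sprue:Runner:Ingate = 1 : 10.8/3.6 : 8.4/3.6 = 1:3.00:2.33

Final answer: 1:3.00:2.33


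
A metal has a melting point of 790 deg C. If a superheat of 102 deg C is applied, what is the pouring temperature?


Formula: T_pour = T_melt + Superheat
T_pour = 790 + 102 = 892 deg C

Answer: 892 deg C


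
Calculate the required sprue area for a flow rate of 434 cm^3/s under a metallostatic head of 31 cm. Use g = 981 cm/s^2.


Formula: v = sqrt(2*g*h), A = Q/v
Velocity: v = sqrt(2 * 981 * 31) = sqrt(60822) = 246.6212 cm/s
Sprue area: A = Q / v = 434 / 246.6212 = 1.7598 cm^2

Answer: 1.7598 cm^2


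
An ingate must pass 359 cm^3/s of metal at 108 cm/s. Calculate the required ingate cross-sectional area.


Formula: A_ingate = Q / v  (continuity equation)
A = 359 cm^3/s / 108 cm/s = 3.3241 cm^2


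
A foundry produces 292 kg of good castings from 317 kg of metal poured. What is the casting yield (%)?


Formula: Casting Yield = (W_good / W_total) * 100
Yield = (292 kg / 317 kg) * 100 = 92.1136%

Final answer: 92.1136%


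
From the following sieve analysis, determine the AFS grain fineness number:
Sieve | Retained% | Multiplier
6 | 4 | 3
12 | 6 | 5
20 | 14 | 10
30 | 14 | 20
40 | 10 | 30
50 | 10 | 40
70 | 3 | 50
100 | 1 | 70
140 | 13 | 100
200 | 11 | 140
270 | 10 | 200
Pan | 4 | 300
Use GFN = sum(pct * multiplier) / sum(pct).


Formula: GFN = sum(pct * multiplier) / sum(pct)
sum(pct * multiplier) = 7422
sum(pct) = 100
GFN = 7422 / 100 = 74.22

Final answer: 74.22


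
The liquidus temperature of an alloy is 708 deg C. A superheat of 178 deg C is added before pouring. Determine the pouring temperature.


Formula: T_pour = T_melt + Superheat
T_pour = 708 + 178 = 886 deg C

Final answer: 886 deg C


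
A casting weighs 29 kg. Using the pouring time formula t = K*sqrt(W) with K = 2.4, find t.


Formula: t = K * sqrt(W)
sqrt(W) = sqrt(29) = 5.38516
t = 2.4 * 5.38516 = 12.9244 s

Answer: 12.9244 s


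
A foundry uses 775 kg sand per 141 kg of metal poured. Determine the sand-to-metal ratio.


Formula: Sand-to-Metal Ratio = W_sand / W_metal
Ratio = 775 kg / 141 kg = 5.4965

Final answer: 5.4965


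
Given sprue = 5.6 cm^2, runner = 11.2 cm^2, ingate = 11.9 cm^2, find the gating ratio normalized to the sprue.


Sprue:Runner:Ingate = 1 : 11.2/5.6 : 11.9/5.6 = 1:2.00:2.13


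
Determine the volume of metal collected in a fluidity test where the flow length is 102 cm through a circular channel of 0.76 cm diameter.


Formula: V = pi * (d/2)^2 * L  (cylinder volume)
Radius = 0.76/2 = 0.38 cm
V = pi * 0.38^2 * 102 = 46.2719 cm^3


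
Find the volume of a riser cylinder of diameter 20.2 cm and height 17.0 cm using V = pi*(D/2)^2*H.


Formula: V = pi * (D/2)^2 * H  (cylinder volume)
Radius = D/2 = 20.2/2 = 10.1 cm
V = pi * 10.1^2 * 17.0 = 5448.0557 cm^3

Answer: 5448.0557 cm^3


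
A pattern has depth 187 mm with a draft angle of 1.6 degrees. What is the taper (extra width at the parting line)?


Formula: taper = depth * tan(draft_angle)
tan(1.6 deg) = 0.0279325
taper = 187 mm * 0.0279325 = 5.2234 mm

Answer: 5.2234 mm


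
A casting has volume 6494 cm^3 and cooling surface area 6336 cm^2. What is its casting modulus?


Formula: Casting Modulus M = V / A
M = 6494 cm^3 / 6336 cm^2 = 1.0249 cm

Final answer: 1.0249 cm


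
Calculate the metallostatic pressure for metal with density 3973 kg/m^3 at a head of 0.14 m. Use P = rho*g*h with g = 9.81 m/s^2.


Formula: P = rho * g * h
rho * g = 3973 * 9.81 = 38975.13 N/m^3
P = 38975.13 * 0.14 = 5456.5182 Pa


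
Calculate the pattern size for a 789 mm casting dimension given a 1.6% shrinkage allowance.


Formula: L_pattern = L_casting * (1 + shrinkage_rate/100)
Shrinkage factor = 1 + 1.6/100 = 1.016
L_pattern = 789 mm * 1.016 = 801.6240 mm

Answer: 801.6240 mm


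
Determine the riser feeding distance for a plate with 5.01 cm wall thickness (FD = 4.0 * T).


Formula: FD = 4.0 * T  (riser feeding-distance rule)
FD = 4.0 * 5.01 cm = 20.0400 cm

Answer: 20.0400 cm


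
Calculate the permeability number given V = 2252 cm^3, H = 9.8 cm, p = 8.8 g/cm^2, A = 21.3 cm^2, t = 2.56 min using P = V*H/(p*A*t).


Formula: Permeability Number P = (V * H) / (p * A * t)
Numerator: V * H = 2252 * 9.8 = 22069.6
Denominator: p * A * t = 8.8 * 21.3 * 2.56 = 479.8464
P = 22069.6 / 479.8464 = 45.9931

45.9931


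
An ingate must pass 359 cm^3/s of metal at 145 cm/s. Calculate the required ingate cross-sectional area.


Formula: A_ingate = Q / v  (continuity equation)
A = 359 cm^3/s / 145 cm/s = 2.4759 cm^2


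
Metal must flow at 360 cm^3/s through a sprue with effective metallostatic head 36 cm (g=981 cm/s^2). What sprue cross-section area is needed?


Formula: v = sqrt(2*g*h), A = Q/v
Velocity: v = sqrt(2 * 981 * 36) = sqrt(70632) = 265.7668 cm/s
Sprue area: A = Q / v = 360 / 265.7668 = 1.3546 cm^2


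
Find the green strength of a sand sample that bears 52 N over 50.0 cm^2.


Formula: Compressive Strength = Force / Area
Strength = 52 N / 50.0 cm^2 = 1.0400 N/cm^2

Final answer: 1.0400 N/cm^2


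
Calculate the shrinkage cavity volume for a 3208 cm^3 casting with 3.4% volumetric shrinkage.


Formula: V_shrink = V_casting * shrinkage_pct / 100
V_shrink = 3208 cm^3 * 3.4 / 100 = 109.0720 cm^3


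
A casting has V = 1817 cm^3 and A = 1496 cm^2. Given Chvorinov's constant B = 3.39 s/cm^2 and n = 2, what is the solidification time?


Formula: t_s = B * (V/A)^n  (Chvorinov's rule, n=2)
Modulus M = V/A = 1817/1496 = 1.214572 cm
M^2 = 1.214572^2 = 1.475185 cm^2
t_s = 3.39 * 1.475185 = 5.0009 s

Final answer: 5.0009 s


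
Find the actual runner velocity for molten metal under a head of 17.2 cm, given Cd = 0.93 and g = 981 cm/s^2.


Formula: v = Cd * sqrt(2 * g * h)  (Torricelli with discharge coefficient)
2*g*h = 2 * 981 * 17.2 = 33746.4 cm^2/s^2
sqrt(33746.4) = 183.70193 cm/s
v = 0.93 * 183.70193 = 170.8428 cm/s


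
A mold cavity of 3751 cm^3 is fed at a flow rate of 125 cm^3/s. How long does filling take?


Formula: t_fill = V_mold / Q_flow
t = 3751 cm^3 / 125 cm^3/s = 30.0080 s

Final answer: 30.0080 s


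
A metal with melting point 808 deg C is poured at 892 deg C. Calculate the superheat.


Formula: Superheat = T_pour - T_melt
Superheat = 892 - 808 = 84 deg C

Final answer: 84 deg C


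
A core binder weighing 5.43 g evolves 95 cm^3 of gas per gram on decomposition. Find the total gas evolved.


Formula: V_gas = W_binder * gas_evolution_rate
V = 5.43 g * 95 cm^3/g = 515.8500 cm^3

Answer: 515.8500 cm^3


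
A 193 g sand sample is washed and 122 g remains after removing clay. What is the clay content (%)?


Formula: Clay% = (W_total - W_washed) / W_total * 100
Clay mass = 193 - 122 = 71 g
Clay% = 71 / 193 * 100 = 36.7876%

36.7876%


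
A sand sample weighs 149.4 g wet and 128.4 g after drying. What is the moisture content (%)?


Formula: MC = (W_wet - W_dry) / W_wet * 100
Water mass = 149.4 - 128.4 = 21.0 g
MC = 21.0 / 149.4 * 100 = 14.0562%

Answer: 14.0562%


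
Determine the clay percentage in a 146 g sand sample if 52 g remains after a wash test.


Formula: Clay% = (W_total - W_washed) / W_total * 100
Clay mass = 146 - 52 = 94 g
Clay% = 94 / 146 * 100 = 64.3836%

Answer: 64.3836%


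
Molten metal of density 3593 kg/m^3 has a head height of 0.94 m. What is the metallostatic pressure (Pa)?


Formula: P = rho * g * h
rho * g = 3593 * 9.81 = 35247.33 N/m^3
P = 35247.33 * 0.94 = 33132.4902 Pa


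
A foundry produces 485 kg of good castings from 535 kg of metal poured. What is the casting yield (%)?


Formula: Casting Yield = (W_good / W_total) * 100
Yield = (485 kg / 535 kg) * 100 = 90.6542%

Answer: 90.6542%


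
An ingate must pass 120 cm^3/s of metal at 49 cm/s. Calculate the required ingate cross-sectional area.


Formula: A_ingate = Q / v  (continuity equation)
A = 120 cm^3/s / 49 cm/s = 2.4490 cm^2

Answer: 2.4490 cm^2


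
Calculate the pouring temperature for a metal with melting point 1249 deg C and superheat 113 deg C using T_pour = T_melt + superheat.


Formula: T_pour = T_melt + Superheat
T_pour = 1249 + 113 = 1362 deg C

1362 deg C


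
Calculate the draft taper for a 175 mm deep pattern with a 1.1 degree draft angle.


Formula: taper = depth * tan(draft_angle)
tan(1.1 deg) = 0.0192010
taper = 175 mm * 0.0192010 = 3.3602 mm


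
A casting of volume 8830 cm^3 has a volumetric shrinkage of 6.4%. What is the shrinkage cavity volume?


Formula: V_shrink = V_casting * shrinkage_pct / 100
V_shrink = 8830 cm^3 * 6.4 / 100 = 565.1200 cm^3

565.1200 cm^3


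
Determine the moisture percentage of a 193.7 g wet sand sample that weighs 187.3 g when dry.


Formula: MC = (W_wet - W_dry) / W_wet * 100
Water mass = 193.7 - 187.3 = 6.4 g
MC = 6.4 / 193.7 * 100 = 3.3041%


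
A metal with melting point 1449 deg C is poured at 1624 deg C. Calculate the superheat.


Formula: Superheat = T_pour - T_melt
Superheat = 1624 - 1449 = 175 deg C

Final answer: 175 deg C


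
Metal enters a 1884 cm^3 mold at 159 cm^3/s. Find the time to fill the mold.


Formula: t_fill = V_mold / Q_flow
t = 1884 cm^3 / 159 cm^3/s = 11.8491 s

Final answer: 11.8491 s


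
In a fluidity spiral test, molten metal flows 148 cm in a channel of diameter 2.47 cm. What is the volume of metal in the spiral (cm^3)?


Formula: V = pi * (d/2)^2 * L  (cylinder volume)
Radius = 2.47/2 = 1.235 cm
V = pi * 1.235^2 * 148 = 709.1621 cm^3


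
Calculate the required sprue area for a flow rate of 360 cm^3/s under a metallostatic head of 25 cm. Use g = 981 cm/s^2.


Formula: v = sqrt(2*g*h), A = Q/v
Velocity: v = sqrt(2 * 981 * 25) = sqrt(49050) = 221.4723 cm/s
Sprue area: A = Q / v = 360 / 221.4723 = 1.6255 cm^2


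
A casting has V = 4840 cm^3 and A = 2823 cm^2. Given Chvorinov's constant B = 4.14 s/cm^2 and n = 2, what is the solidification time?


Formula: t_s = B * (V/A)^n  (Chvorinov's rule, n=2)
Modulus M = V/A = 4840/2823 = 1.714488 cm
M^2 = 1.714488^2 = 2.939469 cm^2
t_s = 4.14 * 2.939469 = 12.1694 s

Final answer: 12.1694 s


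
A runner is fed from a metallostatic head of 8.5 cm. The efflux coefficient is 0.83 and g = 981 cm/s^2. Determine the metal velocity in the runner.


Formula: v = Cd * sqrt(2 * g * h)  (Torricelli with discharge coefficient)
2*g*h = 2 * 981 * 8.5 = 16677.0 cm^2/s^2
sqrt(16677.0) = 129.13946 cm/s
v = 0.83 * 129.13946 = 107.1858 cm/s


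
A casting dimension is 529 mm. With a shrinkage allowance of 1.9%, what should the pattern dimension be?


Formula: L_pattern = L_casting * (1 + shrinkage_rate/100)
Shrinkage factor = 1 + 1.9/100 = 1.019
L_pattern = 529 mm * 1.019 = 539.0510 mm

Answer: 539.0510 mm


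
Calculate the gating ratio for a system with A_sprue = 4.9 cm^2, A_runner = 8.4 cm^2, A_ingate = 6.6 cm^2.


Sprue:Runner:Ingate = 1 : 8.4/4.9 : 6.6/4.9 = 1:1.71:1.35

1:1.71:1.35


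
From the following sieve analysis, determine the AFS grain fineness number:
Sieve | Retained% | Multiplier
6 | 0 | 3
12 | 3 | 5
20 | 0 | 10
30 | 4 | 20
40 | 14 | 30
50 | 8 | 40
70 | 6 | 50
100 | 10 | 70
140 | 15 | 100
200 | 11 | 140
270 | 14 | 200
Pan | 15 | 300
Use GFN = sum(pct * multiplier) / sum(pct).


Formula: GFN = sum(pct * multiplier) / sum(pct)
sum(pct * multiplier) = 12175
sum(pct) = 100
GFN = 12175 / 100 = 121.75

121.75


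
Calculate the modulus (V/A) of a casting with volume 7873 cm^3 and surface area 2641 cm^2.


Formula: Casting Modulus M = V / A
M = 7873 cm^3 / 2641 cm^2 = 2.9811 cm


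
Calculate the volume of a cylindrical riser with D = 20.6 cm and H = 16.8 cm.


Formula: V = pi * (D/2)^2 * H  (cylinder volume)
Radius = D/2 = 20.6/2 = 10.3 cm
V = pi * 10.3^2 * 16.8 = 5599.2983 cm^3

Answer: 5599.2983 cm^3


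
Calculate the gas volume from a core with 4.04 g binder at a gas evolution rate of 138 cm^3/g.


Formula: V_gas = W_binder * gas_evolution_rate
V = 4.04 g * 138 cm^3/g = 557.5200 cm^3


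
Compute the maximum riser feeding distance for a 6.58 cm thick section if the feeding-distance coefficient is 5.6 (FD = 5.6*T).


Formula: FD = 5.6 * T  (riser feeding-distance rule)
FD = 5.6 * 6.58 cm = 36.8480 cm

Answer: 36.8480 cm


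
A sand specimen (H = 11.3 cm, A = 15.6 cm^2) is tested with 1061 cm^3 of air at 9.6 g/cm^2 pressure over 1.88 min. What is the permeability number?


Formula: Permeability Number P = (V * H) / (p * A * t)
Numerator: V * H = 1061 * 11.3 = 11989.3
Denominator: p * A * t = 9.6 * 15.6 * 1.88 = 281.5488
P = 11989.3 / 281.5488 = 42.5834


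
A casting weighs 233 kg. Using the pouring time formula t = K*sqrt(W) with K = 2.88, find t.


Formula: t = K * sqrt(W)
sqrt(W) = sqrt(233) = 15.26434
t = 2.88 * 15.26434 = 43.9613 s

Answer: 43.9613 s


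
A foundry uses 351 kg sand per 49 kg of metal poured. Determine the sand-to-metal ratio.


Formula: Sand-to-Metal Ratio = W_sand / W_metal
Ratio = 351 kg / 49 kg = 7.1633

Final answer: 7.1633


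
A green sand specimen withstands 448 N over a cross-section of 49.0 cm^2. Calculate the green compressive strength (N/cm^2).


Formula: Compressive Strength = Force / Area
Strength = 448 N / 49.0 cm^2 = 9.1429 N/cm^2

Answer: 9.1429 N/cm^2


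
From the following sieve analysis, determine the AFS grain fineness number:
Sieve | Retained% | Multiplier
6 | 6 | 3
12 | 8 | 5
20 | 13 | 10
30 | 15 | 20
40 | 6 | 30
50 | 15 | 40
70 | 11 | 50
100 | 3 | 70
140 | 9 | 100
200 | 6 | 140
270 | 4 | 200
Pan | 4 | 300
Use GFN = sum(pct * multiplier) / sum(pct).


Formula: GFN = sum(pct * multiplier) / sum(pct)
sum(pct * multiplier) = 5768
sum(pct) = 100
GFN = 5768 / 100 = 57.68


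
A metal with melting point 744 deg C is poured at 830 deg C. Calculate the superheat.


Formula: Superheat = T_pour - T_melt
Superheat = 830 - 744 = 86 deg C

86 deg C


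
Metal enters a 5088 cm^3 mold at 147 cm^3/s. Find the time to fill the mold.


Formula: t_fill = V_mold / Q_flow
t = 5088 cm^3 / 147 cm^3/s = 34.6122 s

Final answer: 34.6122 s


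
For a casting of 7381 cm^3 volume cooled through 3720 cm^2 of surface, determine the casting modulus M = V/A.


Formula: Casting Modulus M = V / A
M = 7381 cm^3 / 3720 cm^2 = 1.9841 cm


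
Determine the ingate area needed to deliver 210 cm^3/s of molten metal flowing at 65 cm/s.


Formula: A_ingate = Q / v  (continuity equation)
A = 210 cm^3/s / 65 cm/s = 3.2308 cm^2


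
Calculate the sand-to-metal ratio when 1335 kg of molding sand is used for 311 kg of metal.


Formula: Sand-to-Metal Ratio = W_sand / W_metal
Ratio = 1335 kg / 311 kg = 4.2926

Final answer: 4.2926


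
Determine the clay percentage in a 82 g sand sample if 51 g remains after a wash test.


Formula: Clay% = (W_total - W_washed) / W_total * 100
Clay mass = 82 - 51 = 31 g
Clay% = 31 / 82 * 100 = 37.8049%


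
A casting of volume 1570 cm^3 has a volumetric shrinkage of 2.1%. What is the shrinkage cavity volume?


Formula: V_shrink = V_casting * shrinkage_pct / 100
V_shrink = 1570 cm^3 * 2.1 / 100 = 32.9700 cm^3


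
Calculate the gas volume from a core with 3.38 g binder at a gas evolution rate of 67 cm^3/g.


Formula: V_gas = W_binder * gas_evolution_rate
V = 3.38 g * 67 cm^3/g = 226.4600 cm^3

226.4600 cm^3


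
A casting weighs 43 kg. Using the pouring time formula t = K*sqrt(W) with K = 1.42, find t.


Formula: t = K * sqrt(W)
sqrt(W) = sqrt(43) = 6.55744
t = 1.42 * 6.55744 = 9.3116 s


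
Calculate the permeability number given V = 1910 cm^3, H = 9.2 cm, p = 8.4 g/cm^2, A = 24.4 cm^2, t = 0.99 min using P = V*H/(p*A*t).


Formula: Permeability Number P = (V * H) / (p * A * t)
Numerator: V * H = 1910 * 9.2 = 17572.0
Denominator: p * A * t = 8.4 * 24.4 * 0.99 = 202.9104
P = 17572.0 / 202.9104 = 86.5998

86.5998


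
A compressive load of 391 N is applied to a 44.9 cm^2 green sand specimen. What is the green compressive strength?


Formula: Compressive Strength = Force / Area
Strength = 391 N / 44.9 cm^2 = 8.7082 N/cm^2


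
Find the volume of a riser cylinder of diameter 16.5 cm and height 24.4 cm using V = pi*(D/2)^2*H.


Formula: V = pi * (D/2)^2 * H  (cylinder volume)
Radius = D/2 = 16.5/2 = 8.25 cm
V = pi * 8.25^2 * 24.4 = 5217.3215 cm^3


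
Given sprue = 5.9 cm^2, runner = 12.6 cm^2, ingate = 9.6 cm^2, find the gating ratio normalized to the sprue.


Sprue:Runner:Ingate = 1 : 12.6/5.9 : 9.6/5.9 = 1:2.14:1.63

1:2.14:1.63


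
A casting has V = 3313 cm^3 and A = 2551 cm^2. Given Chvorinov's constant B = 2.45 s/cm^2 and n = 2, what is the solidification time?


Formula: t_s = B * (V/A)^n  (Chvorinov's rule, n=2)
Modulus M = V/A = 3313/2551 = 1.298706 cm
M^2 = 1.298706^2 = 1.686637 cm^2
t_s = 2.45 * 1.686637 = 4.1323 s

4.1323 s


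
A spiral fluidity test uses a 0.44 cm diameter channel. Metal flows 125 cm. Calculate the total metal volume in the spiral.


Formula: V = pi * (d/2)^2 * L  (cylinder volume)
Radius = 0.44/2 = 0.22 cm
V = pi * 0.22^2 * 125 = 19.0066 cm^3


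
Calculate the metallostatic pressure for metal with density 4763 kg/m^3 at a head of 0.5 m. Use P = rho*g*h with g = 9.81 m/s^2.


Formula: P = rho * g * h
rho * g = 4763 * 9.81 = 46725.03 N/m^3
P = 46725.03 * 0.5 = 23362.5150 Pa


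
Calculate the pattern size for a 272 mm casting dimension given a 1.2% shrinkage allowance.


Formula: L_pattern = L_casting * (1 + shrinkage_rate/100)
Shrinkage factor = 1 + 1.2/100 = 1.012
L_pattern = 272 mm * 1.012 = 275.2640 mm

Answer: 275.2640 mm


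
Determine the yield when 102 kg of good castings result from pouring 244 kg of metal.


Formula: Casting Yield = (W_good / W_total) * 100
Yield = (102 kg / 244 kg) * 100 = 41.8033%

41.8033%


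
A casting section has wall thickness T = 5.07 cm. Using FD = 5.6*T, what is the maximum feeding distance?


Formula: FD = 5.6 * T  (riser feeding-distance rule)
FD = 5.6 * 5.07 cm = 28.3920 cm

Answer: 28.3920 cm


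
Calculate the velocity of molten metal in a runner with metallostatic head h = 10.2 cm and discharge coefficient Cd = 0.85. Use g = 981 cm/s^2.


Formula: v = Cd * sqrt(2 * g * h)  (Torricelli with discharge coefficient)
2*g*h = 2 * 981 * 10.2 = 20012.4 cm^2/s^2
sqrt(20012.4) = 141.46519 cm/s
v = 0.85 * 141.46519 = 120.2454 cm/s

Final answer: 120.2454 cm/s


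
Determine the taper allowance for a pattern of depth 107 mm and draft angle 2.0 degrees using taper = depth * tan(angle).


Formula: taper = depth * tan(draft_angle)
tan(2.0 deg) = 0.0349208
taper = 107 mm * 0.0349208 = 3.7365 mm

Answer: 3.7365 mm


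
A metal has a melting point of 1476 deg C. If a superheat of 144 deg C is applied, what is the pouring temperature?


Formula: T_pour = T_melt + Superheat
T_pour = 1476 + 144 = 1620 deg C

Answer: 1620 deg C


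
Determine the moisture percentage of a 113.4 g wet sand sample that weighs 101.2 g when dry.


Formula: MC = (W_wet - W_dry) / W_wet * 100
Water mass = 113.4 - 101.2 = 12.2 g
MC = 12.2 / 113.4 * 100 = 10.7584%

10.7584%


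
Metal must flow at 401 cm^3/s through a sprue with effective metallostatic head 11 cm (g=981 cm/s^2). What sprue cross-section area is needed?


Formula: v = sqrt(2*g*h), A = Q/v
Velocity: v = sqrt(2 * 981 * 11) = sqrt(21582) = 146.9081 cm/s
Sprue area: A = Q / v = 401 / 146.9081 = 2.7296 cm^2


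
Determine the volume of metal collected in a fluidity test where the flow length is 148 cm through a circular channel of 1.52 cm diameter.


Formula: V = pi * (d/2)^2 * L  (cylinder volume)
Radius = 1.52/2 = 0.76 cm
V = pi * 0.76^2 * 148 = 268.5584 cm^3

268.5584 cm^3


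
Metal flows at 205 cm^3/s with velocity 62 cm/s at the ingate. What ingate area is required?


Formula: A_ingate = Q / v  (continuity equation)
A = 205 cm^3/s / 62 cm/s = 3.3065 cm^2


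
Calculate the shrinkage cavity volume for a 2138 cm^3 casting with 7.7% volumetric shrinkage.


Formula: V_shrink = V_casting * shrinkage_pct / 100
V_shrink = 2138 cm^3 * 7.7 / 100 = 164.6260 cm^3

Answer: 164.6260 cm^3


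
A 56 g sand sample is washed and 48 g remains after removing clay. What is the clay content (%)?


Formula: Clay% = (W_total - W_washed) / W_total * 100
Clay mass = 56 - 48 = 8 g
Clay% = 8 / 56 * 100 = 14.2857%

14.2857%


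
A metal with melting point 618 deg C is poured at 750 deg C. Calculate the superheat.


Formula: Superheat = T_pour - T_melt
Superheat = 750 - 618 = 132 deg C

Final answer: 132 deg C


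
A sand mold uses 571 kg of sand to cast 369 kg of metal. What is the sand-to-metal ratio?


Formula: Sand-to-Metal Ratio = W_sand / W_metal
Ratio = 571 kg / 369 kg = 1.5474

1.5474


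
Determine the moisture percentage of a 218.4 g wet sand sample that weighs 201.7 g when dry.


Formula: MC = (W_wet - W_dry) / W_wet * 100
Water mass = 218.4 - 201.7 = 16.7 g
MC = 16.7 / 218.4 * 100 = 7.6465%


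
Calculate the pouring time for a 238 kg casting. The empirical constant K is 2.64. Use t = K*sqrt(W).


Formula: t = K * sqrt(W)
sqrt(W) = sqrt(238) = 15.42725
t = 2.64 * 15.42725 = 40.7279 s

40.7279 s


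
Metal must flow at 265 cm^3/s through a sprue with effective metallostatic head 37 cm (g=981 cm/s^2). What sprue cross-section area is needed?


Formula: v = sqrt(2*g*h), A = Q/v
Velocity: v = sqrt(2 * 981 * 37) = sqrt(72594) = 269.4327 cm/s
Sprue area: A = Q / v = 265 / 269.4327 = 0.9835 cm^2

0.9835 cm^2


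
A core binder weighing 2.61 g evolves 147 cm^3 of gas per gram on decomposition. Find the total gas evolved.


Formula: V_gas = W_binder * gas_evolution_rate
V = 2.61 g * 147 cm^3/g = 383.6700 cm^3

Final answer: 383.6700 cm^3


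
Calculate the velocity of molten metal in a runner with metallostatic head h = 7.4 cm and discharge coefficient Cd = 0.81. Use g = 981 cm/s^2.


Formula: v = Cd * sqrt(2 * g * h)  (Torricelli with discharge coefficient)
2*g*h = 2 * 981 * 7.4 = 14518.8 cm^2/s^2
sqrt(14518.8) = 120.49398 cm/s
v = 0.81 * 120.49398 = 97.6001 cm/s

97.6001 cm/s


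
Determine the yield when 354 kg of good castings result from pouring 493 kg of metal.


Formula: Casting Yield = (W_good / W_total) * 100
Yield = (354 kg / 493 kg) * 100 = 71.8053%

Answer: 71.8053%


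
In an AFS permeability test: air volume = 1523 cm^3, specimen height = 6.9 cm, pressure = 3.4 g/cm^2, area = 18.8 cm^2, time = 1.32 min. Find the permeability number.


Formula: Permeability Number P = (V * H) / (p * A * t)
Numerator: V * H = 1523 * 6.9 = 10508.7
Denominator: p * A * t = 3.4 * 18.8 * 1.32 = 84.3744
P = 10508.7 / 84.3744 = 124.5484


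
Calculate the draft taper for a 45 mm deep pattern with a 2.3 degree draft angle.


Formula: taper = depth * tan(draft_angle)
tan(2.3 deg) = 0.0401641
taper = 45 mm * 0.0401641 = 1.8074 mm


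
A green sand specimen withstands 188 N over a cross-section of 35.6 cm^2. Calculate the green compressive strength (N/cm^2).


Formula: Compressive Strength = Force / Area
Strength = 188 N / 35.6 cm^2 = 5.2809 N/cm^2


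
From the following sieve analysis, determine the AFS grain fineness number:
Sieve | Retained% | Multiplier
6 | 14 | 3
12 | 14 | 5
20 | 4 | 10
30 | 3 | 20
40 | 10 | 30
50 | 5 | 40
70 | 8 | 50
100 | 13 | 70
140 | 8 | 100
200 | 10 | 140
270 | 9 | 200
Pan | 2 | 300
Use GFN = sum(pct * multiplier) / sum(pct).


Formula: GFN = sum(pct * multiplier) / sum(pct)
sum(pct * multiplier) = 6622
sum(pct) = 100
GFN = 6622 / 100 = 66.22


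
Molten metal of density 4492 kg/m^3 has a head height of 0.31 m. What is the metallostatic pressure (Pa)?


Formula: P = rho * g * h
rho * g = 4492 * 9.81 = 44066.52 N/m^3
P = 44066.52 * 0.31 = 13660.6212 Pa


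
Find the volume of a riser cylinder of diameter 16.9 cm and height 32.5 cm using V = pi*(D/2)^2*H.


Formula: V = pi * (D/2)^2 * H  (cylinder volume)
Radius = D/2 = 16.9/2 = 8.45 cm
V = pi * 8.45^2 * 32.5 = 7290.3210 cm^3

7290.3210 cm^3


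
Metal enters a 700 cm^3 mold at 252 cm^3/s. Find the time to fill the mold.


Formula: t_fill = V_mold / Q_flow
t = 700 cm^3 / 252 cm^3/s = 2.7778 s

Final answer: 2.7778 s


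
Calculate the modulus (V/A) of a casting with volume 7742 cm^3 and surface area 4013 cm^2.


Formula: Casting Modulus M = V / A
M = 7742 cm^3 / 4013 cm^2 = 1.9292 cm

Final answer: 1.9292 cm


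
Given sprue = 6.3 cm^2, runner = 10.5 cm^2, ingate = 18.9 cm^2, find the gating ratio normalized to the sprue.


Sprue:Runner:Ingate = 1 : 10.5/6.3 : 18.9/6.3 = 1:1.67:3.00


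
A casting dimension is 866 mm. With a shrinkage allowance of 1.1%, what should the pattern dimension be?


Formula: L_pattern = L_casting * (1 + shrinkage_rate/100)
Shrinkage factor = 1 + 1.1/100 = 1.011
L_pattern = 866 mm * 1.011 = 875.5260 mm

Final answer: 875.5260 mm


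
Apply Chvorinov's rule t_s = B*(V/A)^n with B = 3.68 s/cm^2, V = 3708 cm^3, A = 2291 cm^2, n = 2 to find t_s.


Formula: t_s = B * (V/A)^n  (Chvorinov's rule, n=2)
Modulus M = V/A = 3708/2291 = 1.618507 cm
M^2 = 1.618507^2 = 2.619565 cm^2
t_s = 3.68 * 2.619565 = 9.6400 s

9.6400 s


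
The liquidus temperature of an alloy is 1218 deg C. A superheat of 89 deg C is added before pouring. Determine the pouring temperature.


Formula: T_pour = T_melt + Superheat
T_pour = 1218 + 89 = 1307 deg C

Answer: 1307 deg C


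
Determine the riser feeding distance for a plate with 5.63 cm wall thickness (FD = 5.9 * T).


Formula: FD = 5.9 * T  (riser feeding-distance rule)
FD = 5.9 * 5.63 cm = 33.2170 cm


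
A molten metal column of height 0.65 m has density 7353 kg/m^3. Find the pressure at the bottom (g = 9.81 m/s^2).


Formula: P = rho * g * h
rho * g = 7353 * 9.81 = 72132.93 N/m^3
P = 72132.93 * 0.65 = 46886.4045 Pa


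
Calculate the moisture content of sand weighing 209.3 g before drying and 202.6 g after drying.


Formula: MC = (W_wet - W_dry) / W_wet * 100
Water mass = 209.3 - 202.6 = 6.7 g
MC = 6.7 / 209.3 * 100 = 3.2011%

3.2011%


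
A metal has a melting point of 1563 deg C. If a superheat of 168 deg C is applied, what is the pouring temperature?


Formula: T_pour = T_melt + Superheat
T_pour = 1563 + 168 = 1731 deg C

Final answer: 1731 deg C


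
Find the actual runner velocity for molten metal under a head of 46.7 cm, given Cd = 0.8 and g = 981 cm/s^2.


Formula: v = Cd * sqrt(2 * g * h)  (Torricelli with discharge coefficient)
2*g*h = 2 * 981 * 46.7 = 91625.4 cm^2/s^2
sqrt(91625.4) = 302.69688 cm/s
v = 0.8 * 302.69688 = 242.1575 cm/s

Answer: 242.1575 cm/s


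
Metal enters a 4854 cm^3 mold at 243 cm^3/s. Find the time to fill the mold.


Formula: t_fill = V_mold / Q_flow
t = 4854 cm^3 / 243 cm^3/s = 19.9753 s

Final answer: 19.9753 s


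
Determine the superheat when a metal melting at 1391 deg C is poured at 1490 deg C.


Formula: Superheat = T_pour - T_melt
Superheat = 1490 - 1391 = 99 deg C

Answer: 99 deg C


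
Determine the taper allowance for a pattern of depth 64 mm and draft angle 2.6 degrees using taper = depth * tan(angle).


Formula: taper = depth * tan(draft_angle)
tan(2.6 deg) = 0.0454097
taper = 64 mm * 0.0454097 = 2.9062 mm

2.9062 mm


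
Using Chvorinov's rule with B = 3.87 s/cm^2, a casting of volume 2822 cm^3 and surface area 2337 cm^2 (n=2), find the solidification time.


Formula: t_s = B * (V/A)^n  (Chvorinov's rule, n=2)
Modulus M = V/A = 2822/2337 = 1.207531 cm
M^2 = 1.207531^2 = 1.458131 cm^2
t_s = 3.87 * 1.458131 = 5.6430 s

Answer: 5.6430 s


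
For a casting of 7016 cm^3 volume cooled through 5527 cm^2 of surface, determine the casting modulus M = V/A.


Formula: Casting Modulus M = V / A
M = 7016 cm^3 / 5527 cm^2 = 1.2694 cm

Answer: 1.2694 cm


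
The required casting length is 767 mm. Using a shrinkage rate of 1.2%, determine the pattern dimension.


Formula: L_pattern = L_casting * (1 + shrinkage_rate/100)
Shrinkage factor = 1 + 1.2/100 = 1.012
L_pattern = 767 mm * 1.012 = 776.2040 mm

Answer: 776.2040 mm


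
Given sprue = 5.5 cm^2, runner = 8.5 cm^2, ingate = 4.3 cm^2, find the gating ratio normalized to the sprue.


Sprue:Runner:Ingate = 1 : 8.5/5.5 : 4.3/5.5 = 1:1.55:0.78

1:1.55:0.78


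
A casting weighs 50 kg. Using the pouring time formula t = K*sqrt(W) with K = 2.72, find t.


Formula: t = K * sqrt(W)
sqrt(W) = sqrt(50) = 7.07107
t = 2.72 * 7.07107 = 19.2333 s


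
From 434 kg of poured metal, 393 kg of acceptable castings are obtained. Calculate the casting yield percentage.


Formula: Casting Yield = (W_good / W_total) * 100
Yield = (393 kg / 434 kg) * 100 = 90.5530%


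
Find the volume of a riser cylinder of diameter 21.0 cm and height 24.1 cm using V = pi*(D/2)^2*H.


Formula: V = pi * (D/2)^2 * H  (cylinder volume)
Radius = D/2 = 21.0/2 = 10.5 cm
V = pi * 10.5^2 * 24.1 = 8347.2902 cm^3

Final answer: 8347.2902 cm^3


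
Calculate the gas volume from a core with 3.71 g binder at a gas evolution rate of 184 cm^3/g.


Formula: V_gas = W_binder * gas_evolution_rate
V = 3.71 g * 184 cm^3/g = 682.6400 cm^3

682.6400 cm^3


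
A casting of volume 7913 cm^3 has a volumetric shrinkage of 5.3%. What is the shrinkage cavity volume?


Formula: V_shrink = V_casting * shrinkage_pct / 100
V_shrink = 7913 cm^3 * 5.3 / 100 = 419.3890 cm^3

Answer: 419.3890 cm^3


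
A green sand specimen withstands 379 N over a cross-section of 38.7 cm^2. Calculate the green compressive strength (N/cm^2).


Formula: Compressive Strength = Force / Area
Strength = 379 N / 38.7 cm^2 = 9.7933 N/cm^2

Final answer: 9.7933 N/cm^2


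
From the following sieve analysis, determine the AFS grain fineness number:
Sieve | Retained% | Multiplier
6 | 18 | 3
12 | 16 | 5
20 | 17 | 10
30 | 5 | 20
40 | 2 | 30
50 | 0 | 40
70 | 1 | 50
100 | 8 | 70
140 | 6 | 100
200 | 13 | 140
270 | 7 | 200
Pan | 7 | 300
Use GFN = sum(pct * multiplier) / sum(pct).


Formula: GFN = sum(pct * multiplier) / sum(pct)
sum(pct * multiplier) = 6994
sum(pct) = 100
GFN = 6994 / 100 = 69.94

Answer: 69.94


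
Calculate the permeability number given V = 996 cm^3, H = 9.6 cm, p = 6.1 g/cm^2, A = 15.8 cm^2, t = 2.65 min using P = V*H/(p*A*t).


Formula: Permeability Number P = (V * H) / (p * A * t)
Numerator: V * H = 996 * 9.6 = 9561.6
Denominator: p * A * t = 6.1 * 15.8 * 2.65 = 255.407
P = 9561.6 / 255.407 = 37.4367

Answer: 37.4367


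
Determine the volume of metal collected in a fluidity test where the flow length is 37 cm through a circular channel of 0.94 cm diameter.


Formula: V = pi * (d/2)^2 * L  (cylinder volume)
Radius = 0.94/2 = 0.47 cm
V = pi * 0.47^2 * 37 = 25.6772 cm^3

25.6772 cm^3


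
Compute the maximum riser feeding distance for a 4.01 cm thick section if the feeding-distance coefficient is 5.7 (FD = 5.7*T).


Formula: FD = 5.7 * T  (riser feeding-distance rule)
FD = 5.7 * 4.01 cm = 22.8570 cm

Final answer: 22.8570 cm


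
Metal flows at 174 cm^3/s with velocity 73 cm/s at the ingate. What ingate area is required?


Formula: A_ingate = Q / v  (continuity equation)
A = 174 cm^3/s / 73 cm/s = 2.3836 cm^2


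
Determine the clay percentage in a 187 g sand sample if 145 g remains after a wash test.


Formula: Clay% = (W_total - W_washed) / W_total * 100
Clay mass = 187 - 145 = 42 g
Clay% = 42 / 187 * 100 = 22.4599%

22.4599%


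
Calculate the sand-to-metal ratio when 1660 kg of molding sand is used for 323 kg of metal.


Formula: Sand-to-Metal Ratio = W_sand / W_metal
Ratio = 1660 kg / 323 kg = 5.1393

5.1393


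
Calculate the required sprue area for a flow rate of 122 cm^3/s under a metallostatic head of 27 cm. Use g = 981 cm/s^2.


Formula: v = sqrt(2*g*h), A = Q/v
Velocity: v = sqrt(2 * 981 * 27) = sqrt(52974) = 230.1608 cm/s
Sprue area: A = Q / v = 122 / 230.1608 = 0.5301 cm^2

Final answer: 0.5301 cm^2


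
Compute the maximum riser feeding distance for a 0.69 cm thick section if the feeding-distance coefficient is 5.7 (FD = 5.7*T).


Formula: FD = 5.7 * T  (riser feeding-distance rule)
FD = 5.7 * 0.69 cm = 3.9330 cm

3.9330 cm


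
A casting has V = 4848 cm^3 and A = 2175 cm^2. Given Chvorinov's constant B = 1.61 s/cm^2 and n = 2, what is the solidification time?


Formula: t_s = B * (V/A)^n  (Chvorinov's rule, n=2)
Modulus M = V/A = 4848/2175 = 2.228966 cm
M^2 = 2.228966^2 = 4.968289 cm^2
t_s = 1.61 * 4.968289 = 7.9989 s


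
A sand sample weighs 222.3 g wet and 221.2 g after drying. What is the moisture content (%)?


Formula: MC = (W_wet - W_dry) / W_wet * 100
Water mass = 222.3 - 221.2 = 1.1 g
MC = 1.1 / 222.3 * 100 = 0.4948%

Answer: 0.4948%


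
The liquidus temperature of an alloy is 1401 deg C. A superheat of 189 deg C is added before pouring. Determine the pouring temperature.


Formula: T_pour = T_melt + Superheat
T_pour = 1401 + 189 = 1590 deg C

Final answer: 1590 deg C


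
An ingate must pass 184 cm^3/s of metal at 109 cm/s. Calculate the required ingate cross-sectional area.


Formula: A_ingate = Q / v  (continuity equation)
A = 184 cm^3/s / 109 cm/s = 1.6881 cm^2

1.6881 cm^2


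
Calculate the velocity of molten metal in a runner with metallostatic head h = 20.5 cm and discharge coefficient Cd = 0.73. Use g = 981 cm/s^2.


Formula: v = Cd * sqrt(2 * g * h)  (Torricelli with discharge coefficient)
2*g*h = 2 * 981 * 20.5 = 40221.0 cm^2/s^2
sqrt(40221.0) = 200.55174 cm/s
v = 0.73 * 200.55174 = 146.4028 cm/s

Answer: 146.4028 cm/s


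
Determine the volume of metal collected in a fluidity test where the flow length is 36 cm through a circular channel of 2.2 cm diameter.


Formula: V = pi * (d/2)^2 * L  (cylinder volume)
Radius = 2.2/2 = 1.1 cm
V = pi * 1.1^2 * 36 = 136.8478 cm^3


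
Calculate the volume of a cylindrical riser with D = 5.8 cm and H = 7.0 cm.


Formula: V = pi * (D/2)^2 * H  (cylinder volume)
Radius = D/2 = 5.8/2 = 2.9 cm
V = pi * 2.9^2 * 7.0 = 184.9456 cm^3

Final answer: 184.9456 cm^3


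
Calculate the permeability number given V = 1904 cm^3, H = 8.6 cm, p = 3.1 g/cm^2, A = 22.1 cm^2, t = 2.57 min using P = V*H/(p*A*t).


Formula: Permeability Number P = (V * H) / (p * A * t)
Numerator: V * H = 1904 * 8.6 = 16374.4
Denominator: p * A * t = 3.1 * 22.1 * 2.57 = 176.0707
P = 16374.4 / 176.0707 = 92.9990

Final answer: 92.9990


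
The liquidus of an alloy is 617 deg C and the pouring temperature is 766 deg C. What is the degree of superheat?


Formula: Superheat = T_pour - T_melt
Superheat = 766 - 617 = 149 deg C

Final answer: 149 deg C


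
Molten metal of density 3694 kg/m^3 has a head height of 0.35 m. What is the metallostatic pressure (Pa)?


Formula: P = rho * g * h
rho * g = 3694 * 9.81 = 36238.14 N/m^3
P = 36238.14 * 0.35 = 12683.3490 Pa


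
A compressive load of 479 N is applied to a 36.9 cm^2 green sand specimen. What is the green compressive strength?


Formula: Compressive Strength = Force / Area
Strength = 479 N / 36.9 cm^2 = 12.9810 N/cm^2

12.9810 N/cm^2


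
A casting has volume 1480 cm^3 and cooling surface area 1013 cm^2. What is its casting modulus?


Formula: Casting Modulus M = V / A
M = 1480 cm^3 / 1013 cm^2 = 1.4610 cm

1.4610 cm


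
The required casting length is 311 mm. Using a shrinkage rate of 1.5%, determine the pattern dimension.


Formula: L_pattern = L_casting * (1 + shrinkage_rate/100)
Shrinkage factor = 1 + 1.5/100 = 1.015
L_pattern = 311 mm * 1.015 = 315.6650 mm


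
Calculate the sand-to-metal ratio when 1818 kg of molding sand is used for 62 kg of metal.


Formula: Sand-to-Metal Ratio = W_sand / W_metal
Ratio = 1818 kg / 62 kg = 29.3226

29.3226


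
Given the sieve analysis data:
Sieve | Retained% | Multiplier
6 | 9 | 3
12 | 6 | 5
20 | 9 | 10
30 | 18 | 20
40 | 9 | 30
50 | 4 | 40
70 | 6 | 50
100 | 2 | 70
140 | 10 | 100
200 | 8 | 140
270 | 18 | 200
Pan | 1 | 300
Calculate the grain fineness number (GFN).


Formula: GFN = sum(pct * multiplier) / sum(pct)
sum(pct * multiplier) = 7397
sum(pct) = 100
GFN = 7397 / 100 = 73.97

Final answer: 73.97


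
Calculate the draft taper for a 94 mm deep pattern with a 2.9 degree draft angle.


Formula: taper = depth * tan(draft_angle)
tan(2.9 deg) = 0.0506578
taper = 94 mm * 0.0506578 = 4.7618 mm

Answer: 4.7618 mm
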